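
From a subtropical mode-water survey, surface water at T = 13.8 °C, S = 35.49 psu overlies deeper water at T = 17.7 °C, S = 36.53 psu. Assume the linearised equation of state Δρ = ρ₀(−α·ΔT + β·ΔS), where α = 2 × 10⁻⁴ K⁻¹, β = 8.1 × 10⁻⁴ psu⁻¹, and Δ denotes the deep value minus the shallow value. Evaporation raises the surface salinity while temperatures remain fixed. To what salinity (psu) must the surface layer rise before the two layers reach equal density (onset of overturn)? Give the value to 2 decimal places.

35.57 psu

Neutral buoyancy requires −α(T_deep − T_surf) + β(S_deep − S_surf′) = 0.
S_surf′ = S_deep − (α/β)·ΔT = 36.53 − (2 × 10⁻⁴/8.1 × 10⁻⁴)·(+3.9) = 35.5670 psu.
Increase required: 35.5670 − 35.49 = 0.0770 psu.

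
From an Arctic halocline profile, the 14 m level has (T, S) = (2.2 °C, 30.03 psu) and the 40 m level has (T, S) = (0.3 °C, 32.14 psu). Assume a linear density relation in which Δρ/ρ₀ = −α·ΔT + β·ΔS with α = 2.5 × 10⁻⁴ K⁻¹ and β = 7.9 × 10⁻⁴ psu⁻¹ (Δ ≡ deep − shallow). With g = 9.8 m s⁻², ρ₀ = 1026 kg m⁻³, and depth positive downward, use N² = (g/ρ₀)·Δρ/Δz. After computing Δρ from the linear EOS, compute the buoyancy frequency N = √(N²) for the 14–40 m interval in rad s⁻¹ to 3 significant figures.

ΔT = -1.9 K, ΔS = +2.11 psu (deep − shallow).
Δρ/ρ₀ = −αΔT + βΔS = 4.75 × 10⁻⁴ + 1.6669 × 10⁻³ = 2.1419 × 10⁻³, so Δρ ≈ 2.198 kg m⁻³.
N² = (g/ρ₀)·Δρ/Δz = g·(Δρ/ρ₀)/Δz = 9.8 × 2.1419 × 10⁻³ / 26 = 8.0733 × 10⁻⁴ s⁻².
N = √(8.0733 × 10⁻⁴) = 0.028414 rad s⁻¹ ≈ 0.0284 rad s⁻¹.

0.0284 rad s⁻¹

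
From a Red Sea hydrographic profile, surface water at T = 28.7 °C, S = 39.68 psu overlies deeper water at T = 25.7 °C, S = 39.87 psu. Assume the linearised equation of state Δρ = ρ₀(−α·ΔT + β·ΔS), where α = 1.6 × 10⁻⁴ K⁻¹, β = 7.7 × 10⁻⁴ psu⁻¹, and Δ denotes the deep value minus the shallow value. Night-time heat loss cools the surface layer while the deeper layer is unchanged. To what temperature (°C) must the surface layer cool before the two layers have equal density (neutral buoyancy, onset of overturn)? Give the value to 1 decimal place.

24.8 °C

Neutral buoyancy requires Δρ = 0, i.e. −α(T_deep − T_surf′) + β(S_deep − S_surf) = 0.
T_surf′ = T_deep − (β/α)·ΔS = 25.7 − (7.7 × 10⁻⁴/1.6 × 10⁻⁴)·(+0.19) = 24.786 °C.
Cooling required: 28.7 − (24.786) = 3.914 °C.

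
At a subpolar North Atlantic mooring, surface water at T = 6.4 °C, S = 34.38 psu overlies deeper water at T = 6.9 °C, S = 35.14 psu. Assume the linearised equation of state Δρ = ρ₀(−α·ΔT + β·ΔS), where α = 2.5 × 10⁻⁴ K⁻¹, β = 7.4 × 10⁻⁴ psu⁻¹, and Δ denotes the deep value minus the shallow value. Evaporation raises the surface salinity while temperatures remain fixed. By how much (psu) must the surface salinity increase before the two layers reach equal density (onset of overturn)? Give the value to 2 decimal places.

0.59 psu

Neutral buoyancy requires −α(T_deep − T_surf) + β(S_deep − S_surf′) = 0.
S_surf′ = S_deep − (α/β)·ΔT = 35.14 − (2.5 × 10⁻⁴/7.4 × 10⁻⁴)·(+0.5) = 34.9711 psu.
Increase required: 34.9711 − 34.38 = 0.5911 psu.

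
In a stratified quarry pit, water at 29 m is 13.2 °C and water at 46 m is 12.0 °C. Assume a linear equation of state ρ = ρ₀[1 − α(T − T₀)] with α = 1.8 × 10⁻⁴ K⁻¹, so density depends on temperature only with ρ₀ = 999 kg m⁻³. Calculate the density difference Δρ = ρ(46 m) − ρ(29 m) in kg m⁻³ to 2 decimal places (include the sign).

+0.22 kg m⁻³

ΔT = -1.2 K, Δρ/ρ₀ = −αΔT = 2.16 × 10⁻⁴.
Δρ = 999 × (2.16 × 10⁻⁴) = +0.22 kg m⁻³.
Positive Δρ: denser below, stable.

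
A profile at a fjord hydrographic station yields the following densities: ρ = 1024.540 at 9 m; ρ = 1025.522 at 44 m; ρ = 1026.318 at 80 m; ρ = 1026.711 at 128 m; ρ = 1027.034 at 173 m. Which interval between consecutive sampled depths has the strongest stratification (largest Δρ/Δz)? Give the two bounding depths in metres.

Compute the density gradient over each adjacent pair:
  9–44 m: Δρ/Δz = 0.982/35 = 0.028 kg m⁻⁴
  44–80 m: Δρ/Δz = 0.796/36 = 0.022 kg m⁻⁴
  80–128 m: Δρ/Δz = 0.393/48 = 8.2 × 10⁻³ kg m⁻⁴
  128–173 m: Δρ/Δz = 0.323/45 = 7.2 × 10⁻³ kg m⁻⁴
The largest gradient is in the 9–44 m interval — the pycnocline.

9–44 m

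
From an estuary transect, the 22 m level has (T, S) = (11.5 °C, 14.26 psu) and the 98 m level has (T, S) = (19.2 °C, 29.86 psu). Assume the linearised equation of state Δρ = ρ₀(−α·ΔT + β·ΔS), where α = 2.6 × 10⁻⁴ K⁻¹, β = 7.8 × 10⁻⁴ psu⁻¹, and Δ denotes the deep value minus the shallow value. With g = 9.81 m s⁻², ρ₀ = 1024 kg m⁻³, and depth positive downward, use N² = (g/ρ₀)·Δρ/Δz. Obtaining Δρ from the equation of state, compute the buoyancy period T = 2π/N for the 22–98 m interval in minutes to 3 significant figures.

2.89 min

ΔT = +7.7 K, ΔS = +15.60 psu (deep − shallow).
Δρ/ρ₀ = −αΔT + βΔS = -2.002 × 10⁻³ + 0.012168 = 0.010166, so Δρ ≈ 10.41 kg m⁻³.
N² = (g/ρ₀)·Δρ/Δz = g·(Δρ/ρ₀)/Δz = 9.81 × 0.010166 / 76 = 1.3122 × 10⁻³ s⁻².
N = √(1.3122 × 10⁻³) = 0.036224 rad s⁻¹ → T = 2π/N = 173.45 s = 2.8908 min ≈ 2.89 min.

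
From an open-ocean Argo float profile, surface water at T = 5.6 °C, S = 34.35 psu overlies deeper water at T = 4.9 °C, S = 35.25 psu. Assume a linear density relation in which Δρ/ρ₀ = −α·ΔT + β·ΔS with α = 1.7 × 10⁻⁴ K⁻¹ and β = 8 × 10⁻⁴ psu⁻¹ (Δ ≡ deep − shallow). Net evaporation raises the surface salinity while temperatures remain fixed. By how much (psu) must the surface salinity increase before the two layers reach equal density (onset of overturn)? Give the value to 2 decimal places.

Neutral buoyancy requires −α(T_deep − T_surf) + β(S_deep − S_surf′) = 0.
S_surf′ = S_deep − (α/β)·ΔT = 35.25 − (1.7 × 10⁻⁴/8 × 10⁻⁴)·(-0.7) = 35.3987 psu.
Increase required: 35.3987 − 34.35 = 1.0487 psu.

1.05 psu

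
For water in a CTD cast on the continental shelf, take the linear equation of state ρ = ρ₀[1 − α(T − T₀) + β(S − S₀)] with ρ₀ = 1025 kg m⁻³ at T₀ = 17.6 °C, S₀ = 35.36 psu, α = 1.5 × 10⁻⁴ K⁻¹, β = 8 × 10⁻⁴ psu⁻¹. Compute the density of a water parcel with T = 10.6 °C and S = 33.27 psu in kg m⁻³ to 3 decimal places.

T − T₀ = -7.0 K, S − S₀ = -2.09 psu.
Bracket = 1 − α·(-7.0) + β·(-2.09) = 1 + (-6.22 × 10⁻⁴) = 0.9993780.
ρ = 1025 × 0.9993780 = 1024.362 kg m⁻³.

1024.362 kg m⁻³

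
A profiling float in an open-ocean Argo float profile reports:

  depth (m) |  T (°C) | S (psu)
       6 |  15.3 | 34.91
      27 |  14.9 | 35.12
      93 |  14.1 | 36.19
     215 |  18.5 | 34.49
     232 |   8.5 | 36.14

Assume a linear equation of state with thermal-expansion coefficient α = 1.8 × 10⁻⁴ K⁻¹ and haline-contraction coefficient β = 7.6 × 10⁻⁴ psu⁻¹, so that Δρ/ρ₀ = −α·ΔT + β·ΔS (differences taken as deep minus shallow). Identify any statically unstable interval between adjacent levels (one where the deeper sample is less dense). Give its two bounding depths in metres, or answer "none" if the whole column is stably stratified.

Evaluate Δρ/ρ₀ = −αΔT + βΔS across each adjacent pair:
  6–27 m: −αΔT+βΔS = −(1.8 × 10⁻⁴)(-0.4)+(7.6 × 10⁻⁴)(+0.21) = 2.3 × 10⁻⁴ → stable
  27–93 m: −αΔT+βΔS = −(1.8 × 10⁻⁴)(-0.8)+(7.6 × 10⁻⁴)(+1.07) = 9.6 × 10⁻⁴ → stable
  93–215 m: −αΔT+βΔS = −(1.8 × 10⁻⁴)(+4.4)+(7.6 × 10⁻⁴)(-1.70) = -2.1 × 10⁻³ → UNSTABLE
  215–232 m: −αΔT+βΔS = −(1.8 × 10⁻⁴)(-10.0)+(7.6 × 10⁻⁴)(+1.65) = 3.1 × 10⁻³ → stable
The 93–215 m interval has Δρ < 0: lighter water underlies denser water.

93–215 m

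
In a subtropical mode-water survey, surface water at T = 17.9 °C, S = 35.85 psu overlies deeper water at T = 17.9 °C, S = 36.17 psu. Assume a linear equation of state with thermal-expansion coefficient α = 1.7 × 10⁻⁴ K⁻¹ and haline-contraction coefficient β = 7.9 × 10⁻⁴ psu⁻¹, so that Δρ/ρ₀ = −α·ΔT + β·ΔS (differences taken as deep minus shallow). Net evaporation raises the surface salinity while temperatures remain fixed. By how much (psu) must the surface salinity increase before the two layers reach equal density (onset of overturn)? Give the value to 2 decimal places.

Neutral buoyancy requires −α(T_deep − T_surf) + β(S_deep − S_surf′) = 0.
S_surf′ = S_deep − (α/β)·ΔT = 36.17 − (1.7 × 10⁻⁴/7.9 × 10⁻⁴)·(+0.0) = 36.1700 psu.
Increase required: 36.1700 − 35.85 = 0.3200 psu.

0.32 psu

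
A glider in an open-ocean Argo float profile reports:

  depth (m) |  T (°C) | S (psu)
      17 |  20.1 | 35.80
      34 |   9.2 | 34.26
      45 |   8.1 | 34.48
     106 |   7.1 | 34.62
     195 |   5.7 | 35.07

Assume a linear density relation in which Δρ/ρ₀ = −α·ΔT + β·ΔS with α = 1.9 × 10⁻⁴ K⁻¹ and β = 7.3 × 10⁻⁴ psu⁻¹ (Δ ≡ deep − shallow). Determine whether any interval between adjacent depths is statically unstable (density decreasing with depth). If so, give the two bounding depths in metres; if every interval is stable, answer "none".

Evaluate Δρ/ρ₀ = −αΔT + βΔS across each adjacent pair:
  17–34 m: −αΔT+βΔS = −(1.9 × 10⁻⁴)(-10.9)+(7.3 × 10⁻⁴)(-1.54) = 9.5 × 10⁻⁴ → stable
  34–45 m: −αΔT+βΔS = −(1.9 × 10⁻⁴)(-1.1)+(7.3 × 10⁻⁴)(+0.22) = 3.7 × 10⁻⁴ → stable
  45–106 m: −αΔT+βΔS = −(1.9 × 10⁻⁴)(-1.0)+(7.3 × 10⁻⁴)(+0.14) = 2.9 × 10⁻⁴ → stable
  106–195 m: −αΔT+βΔS = −(1.9 × 10⁻⁴)(-1.4)+(7.3 × 10⁻⁴)(+0.45) = 5.9 × 10⁻⁴ → stable
Every interval has Δρ > 0: the column is stably stratified throughout.

none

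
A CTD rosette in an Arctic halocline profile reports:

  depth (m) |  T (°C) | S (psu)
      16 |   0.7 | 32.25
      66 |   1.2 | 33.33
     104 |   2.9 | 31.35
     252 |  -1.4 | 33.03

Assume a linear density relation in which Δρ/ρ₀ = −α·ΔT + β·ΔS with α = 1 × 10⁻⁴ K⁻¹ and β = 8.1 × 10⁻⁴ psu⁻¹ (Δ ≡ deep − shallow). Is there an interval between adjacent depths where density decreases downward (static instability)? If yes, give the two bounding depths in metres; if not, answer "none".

Evaluate Δρ/ρ₀ = −αΔT + βΔS across each adjacent pair:
  16–66 m: −αΔT+βΔS = −(1 × 10⁻⁴)(+0.5)+(8.1 × 10⁻⁴)(+1.08) = 8.2 × 10⁻⁴ → stable
  66–104 m: −αΔT+βΔS = −(1 × 10⁻⁴)(+1.7)+(8.1 × 10⁻⁴)(-1.98) = -1.8 × 10⁻³ → UNSTABLE
  104–252 m: −αΔT+βΔS = −(1 × 10⁻⁴)(-4.3)+(8.1 × 10⁻⁴)(+1.68) = 1.8 × 10⁻³ → stable
The 66–104 m interval has Δρ < 0: lighter water underlies denser water.

66–104 m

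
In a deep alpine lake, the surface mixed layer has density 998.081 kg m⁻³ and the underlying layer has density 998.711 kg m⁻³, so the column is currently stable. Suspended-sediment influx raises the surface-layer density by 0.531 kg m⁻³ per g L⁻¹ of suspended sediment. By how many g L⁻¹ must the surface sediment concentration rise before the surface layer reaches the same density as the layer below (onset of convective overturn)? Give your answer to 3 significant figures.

1.19 g L⁻¹

Density deficit of the surface layer: 998.711 − 998.081 = 0.63 kg m⁻³.
Required change = 0.63 / 0.531 = 1.19 g L⁻¹.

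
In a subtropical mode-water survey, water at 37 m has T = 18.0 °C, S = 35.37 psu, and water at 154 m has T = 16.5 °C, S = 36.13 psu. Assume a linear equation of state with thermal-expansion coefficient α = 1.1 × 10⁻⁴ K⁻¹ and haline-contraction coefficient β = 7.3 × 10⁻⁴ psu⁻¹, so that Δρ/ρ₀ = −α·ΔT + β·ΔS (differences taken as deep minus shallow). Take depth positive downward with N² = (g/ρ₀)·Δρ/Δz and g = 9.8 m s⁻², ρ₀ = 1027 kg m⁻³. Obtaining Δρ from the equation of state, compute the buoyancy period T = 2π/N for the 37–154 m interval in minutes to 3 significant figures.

13.5 min

ΔT = -1.5 K, ΔS = +0.76 psu (deep − shallow).
Δρ/ρ₀ = −αΔT + βΔS = 1.65 × 10⁻⁴ + 5.548 × 10⁻⁴ = 7.198 × 10⁻⁴, so Δρ ≈ 0.7392 kg m⁻³.
N² = (g/ρ₀)·Δρ/Δz = g·(Δρ/ρ₀)/Δz = 9.8 × 7.198 × 10⁻⁴ / 117 = 6.0291 × 10⁻⁵ s⁻².
N = √(6.0291 × 10⁻⁵) = 7.7647 × 10⁻³ rad s⁻¹ → T = 2π/N = 809.20 s = 13.487 min ≈ 13.5 min.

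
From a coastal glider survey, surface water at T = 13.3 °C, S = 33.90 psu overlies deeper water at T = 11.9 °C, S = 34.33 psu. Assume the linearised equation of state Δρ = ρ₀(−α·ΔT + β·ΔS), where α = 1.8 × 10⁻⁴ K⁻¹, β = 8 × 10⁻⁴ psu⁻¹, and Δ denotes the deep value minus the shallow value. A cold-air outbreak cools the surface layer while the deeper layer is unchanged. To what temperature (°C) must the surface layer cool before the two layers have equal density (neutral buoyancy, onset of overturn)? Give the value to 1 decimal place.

10.0 °C

Neutral buoyancy requires Δρ = 0, i.e. −α(T_deep − T_surf′) + β(S_deep − S_surf) = 0.
T_surf′ = T_deep − (β/α)·ΔS = 11.9 − (8 × 10⁻⁴/1.8 × 10⁻⁴)·(+0.43) = 9.989 °C.
Cooling required: 13.3 − (9.989) = 3.311 °C.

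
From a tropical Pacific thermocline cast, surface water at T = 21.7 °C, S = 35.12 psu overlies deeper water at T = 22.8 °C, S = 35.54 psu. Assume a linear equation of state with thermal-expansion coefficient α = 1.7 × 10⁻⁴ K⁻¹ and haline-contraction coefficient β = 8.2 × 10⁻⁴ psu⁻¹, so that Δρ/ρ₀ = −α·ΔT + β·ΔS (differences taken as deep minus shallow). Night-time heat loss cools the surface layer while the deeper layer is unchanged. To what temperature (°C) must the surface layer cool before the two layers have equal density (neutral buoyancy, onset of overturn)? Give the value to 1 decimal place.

20.8 °C

Neutral buoyancy requires Δρ = 0, i.e. −α(T_deep − T_surf′) + β(S_deep − S_surf) = 0.
T_surf′ = T_deep − (β/α)·ΔS = 22.8 − (8.2 × 10⁻⁴/1.7 × 10⁻⁴)·(+0.42) = 20.774 °C.
Cooling required: 21.7 − (20.774) = 0.926 °C.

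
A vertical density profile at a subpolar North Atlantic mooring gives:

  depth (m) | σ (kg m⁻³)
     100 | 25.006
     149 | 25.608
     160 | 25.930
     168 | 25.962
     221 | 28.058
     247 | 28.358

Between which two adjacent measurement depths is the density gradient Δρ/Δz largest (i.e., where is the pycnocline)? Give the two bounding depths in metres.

Compute the density gradient over each adjacent pair:
  100–149 m: Δρ/Δz = 0.602/49 = 0.012 kg m⁻⁴
  149–160 m: Δρ/Δz = 0.322/11 = 0.029 kg m⁻⁴
  160–168 m: Δρ/Δz = 0.032/8 = 4.0 × 10⁻³ kg m⁻⁴
  168–221 m: Δρ/Δz = 2.096/53 = 0.040 kg m⁻⁴
  221–247 m: Δρ/Δz = 0.300/26 = 0.012 kg m⁻⁴
The largest gradient is in the 168–221 m interval — the pycnocline.

168–221 m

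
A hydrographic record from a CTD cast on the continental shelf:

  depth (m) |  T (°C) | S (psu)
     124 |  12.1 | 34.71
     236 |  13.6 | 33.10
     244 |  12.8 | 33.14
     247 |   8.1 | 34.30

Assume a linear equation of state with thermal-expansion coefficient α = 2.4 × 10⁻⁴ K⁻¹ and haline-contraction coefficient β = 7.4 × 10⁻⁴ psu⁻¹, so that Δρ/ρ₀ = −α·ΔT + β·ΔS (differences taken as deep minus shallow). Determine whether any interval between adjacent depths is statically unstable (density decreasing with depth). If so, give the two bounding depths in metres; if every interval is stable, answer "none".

124–236 m

Evaluate Δρ/ρ₀ = −αΔT + βΔS across each adjacent pair:
  124–236 m: −αΔT+βΔS = −(2.4 × 10⁻⁴)(+1.5)+(7.4 × 10⁻⁴)(-1.61) = -1.6 × 10⁻³ → UNSTABLE
  236–244 m: −αΔT+βΔS = −(2.4 × 10⁻⁴)(-0.8)+(7.4 × 10⁻⁴)(+0.04) = 2.2 × 10⁻⁴ → stable
  244–247 m: −αΔT+βΔS = −(2.4 × 10⁻⁴)(-4.7)+(7.4 × 10⁻⁴)(+1.16) = 2.0 × 10⁻³ → stable
The 124–236 m interval has Δρ < 0: lighter water underlies denser water.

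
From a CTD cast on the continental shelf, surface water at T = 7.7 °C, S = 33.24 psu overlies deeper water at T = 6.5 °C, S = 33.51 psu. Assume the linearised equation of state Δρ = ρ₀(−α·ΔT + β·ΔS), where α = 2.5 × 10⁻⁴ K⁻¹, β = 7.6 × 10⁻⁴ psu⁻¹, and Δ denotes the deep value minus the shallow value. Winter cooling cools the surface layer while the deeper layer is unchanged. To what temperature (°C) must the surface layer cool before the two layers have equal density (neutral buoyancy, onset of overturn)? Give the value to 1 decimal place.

Neutral buoyancy requires Δρ = 0, i.e. −α(T_deep − T_surf′) + β(S_deep − S_surf) = 0.
T_surf′ = T_deep − (β/α)·ΔS = 6.5 − (7.6 × 10⁻⁴/2.5 × 10⁻⁴)·(+0.27) = 5.679 °C.
Cooling required: 7.7 − (5.679) = 2.021 °C.

5.7 °C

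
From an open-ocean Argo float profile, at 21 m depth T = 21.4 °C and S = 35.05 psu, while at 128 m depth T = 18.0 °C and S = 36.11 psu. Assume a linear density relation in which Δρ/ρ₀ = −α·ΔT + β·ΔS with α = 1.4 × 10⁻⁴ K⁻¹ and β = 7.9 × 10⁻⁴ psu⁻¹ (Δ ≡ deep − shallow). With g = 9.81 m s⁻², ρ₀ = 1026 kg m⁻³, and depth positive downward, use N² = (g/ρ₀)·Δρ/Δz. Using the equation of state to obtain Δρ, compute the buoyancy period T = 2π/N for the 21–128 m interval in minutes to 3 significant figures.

9.54 min

ΔT = -3.4 K, ΔS = +1.06 psu (deep − shallow).
Δρ/ρ₀ = −αΔT + βΔS = 4.76 × 10⁻⁴ + 8.374 × 10⁻⁴ = 1.3134 × 10⁻³, so Δρ ≈ 1.348 kg m⁻³.
N² = (g/ρ₀)·Δρ/Δz = g·(Δρ/ρ₀)/Δz = 9.81 × 1.3134 × 10⁻³ / 107 = 1.2042 × 10⁻⁴ s⁻².
N = √(1.2042 × 10⁻⁴) = 0.010974 rad s⁻¹ → T = 2π/N = 572.55 s = 9.5425 min ≈ 9.54 min.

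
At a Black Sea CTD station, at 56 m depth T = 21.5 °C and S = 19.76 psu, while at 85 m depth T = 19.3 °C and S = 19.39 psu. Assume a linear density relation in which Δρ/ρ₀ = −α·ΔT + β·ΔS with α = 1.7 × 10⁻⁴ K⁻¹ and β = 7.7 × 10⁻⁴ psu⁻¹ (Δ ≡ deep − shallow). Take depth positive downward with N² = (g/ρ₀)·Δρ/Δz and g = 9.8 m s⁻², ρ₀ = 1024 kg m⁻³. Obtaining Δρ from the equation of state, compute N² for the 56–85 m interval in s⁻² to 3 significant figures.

ΔT = -2.2 K, ΔS = -0.37 psu (deep − shallow).
Δρ/ρ₀ = −αΔT + βΔS = 3.74 × 10⁻⁴ − 2.849 × 10⁻⁴ = 8.91 × 10⁻⁵, so Δρ ≈ 0.09124 kg m⁻³.
N² = (g/ρ₀)·Δρ/Δz = g·(Δρ/ρ₀)/Δz = 9.8 × 8.91 × 10⁻⁵ / 29 = 3.0110 × 10⁻⁵ s⁻² ≈ 3.01 × 10⁻⁵ s⁻².

3.01 × 10⁻⁵ s⁻²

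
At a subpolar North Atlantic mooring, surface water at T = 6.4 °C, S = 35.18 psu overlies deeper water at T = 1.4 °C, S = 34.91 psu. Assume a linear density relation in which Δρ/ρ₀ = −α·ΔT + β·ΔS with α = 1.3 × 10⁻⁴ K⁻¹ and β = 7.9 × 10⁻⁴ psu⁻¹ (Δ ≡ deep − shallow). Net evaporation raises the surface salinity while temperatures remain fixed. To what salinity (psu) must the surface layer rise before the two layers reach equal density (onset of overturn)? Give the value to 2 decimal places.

Neutral buoyancy requires −α(T_deep − T_surf) + β(S_deep − S_surf′) = 0.
S_surf′ = S_deep − (α/β)·ΔT = 34.91 − (1.3 × 10⁻⁴/7.9 × 10⁻⁴)·(-5.0) = 35.7328 psu.
Increase required: 35.7328 − 35.18 = 0.5528 psu.

35.73 psu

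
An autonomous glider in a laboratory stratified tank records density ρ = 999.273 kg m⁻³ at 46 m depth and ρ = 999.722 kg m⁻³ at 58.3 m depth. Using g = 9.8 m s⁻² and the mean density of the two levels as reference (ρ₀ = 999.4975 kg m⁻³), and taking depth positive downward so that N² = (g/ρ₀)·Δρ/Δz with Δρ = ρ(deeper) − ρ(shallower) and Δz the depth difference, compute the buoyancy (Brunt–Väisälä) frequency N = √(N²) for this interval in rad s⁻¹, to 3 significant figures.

0.0189 rad s⁻¹

Δρ = 999.722 − 999.273 = 0.449 kg m⁻³ over Δz = 58.3 − 46 = 12.3 m.
N² = (9.8/999.4975) × (0.449/12.3) = 3.5792 × 10⁻⁴ s⁻².
N = √(3.5792 × 10⁻⁴) = 0.018919 rad s⁻¹ ≈ 0.0189 rad s⁻¹.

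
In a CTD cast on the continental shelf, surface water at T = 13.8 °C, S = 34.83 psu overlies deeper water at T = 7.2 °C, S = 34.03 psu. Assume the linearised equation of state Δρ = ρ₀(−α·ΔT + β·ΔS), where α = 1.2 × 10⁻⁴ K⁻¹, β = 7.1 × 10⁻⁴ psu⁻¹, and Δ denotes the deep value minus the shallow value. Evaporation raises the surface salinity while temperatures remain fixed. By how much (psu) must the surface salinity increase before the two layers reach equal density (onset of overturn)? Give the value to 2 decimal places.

0.32 psu

Neutral buoyancy requires −α(T_deep − T_surf) + β(S_deep − S_surf′) = 0.
S_surf′ = S_deep − (α/β)·ΔT = 34.03 − (1.2 × 10⁻⁴/7.1 × 10⁻⁴)·(-6.6) = 35.1455 psu.
Increase required: 35.1455 − 34.83 = 0.3155 psu.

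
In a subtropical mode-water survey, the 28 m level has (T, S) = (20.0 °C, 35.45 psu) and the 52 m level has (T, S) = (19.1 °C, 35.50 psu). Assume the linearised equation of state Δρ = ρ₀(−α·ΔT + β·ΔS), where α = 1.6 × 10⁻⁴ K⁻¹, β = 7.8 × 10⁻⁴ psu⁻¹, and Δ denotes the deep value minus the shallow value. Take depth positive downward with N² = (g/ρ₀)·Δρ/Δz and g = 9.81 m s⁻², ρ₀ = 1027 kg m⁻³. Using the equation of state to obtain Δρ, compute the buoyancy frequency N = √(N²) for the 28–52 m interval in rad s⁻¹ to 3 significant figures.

8.65 × 10⁻³ rad s⁻¹

ΔT = -0.9 K, ΔS = +0.05 psu (deep − shallow).
Δρ/ρ₀ = −αΔT + βΔS = 1.44 × 10⁻⁴ + 3.90 × 10⁻⁵ = 1.83 × 10⁻⁴, so Δρ ≈ 0.1879 kg m⁻³.
N² = (g/ρ₀)·Δρ/Δz = g·(Δρ/ρ₀)/Δz = 9.81 × 1.83 × 10⁻⁴ / 24 = 7.4801 × 10⁻⁵ s⁻².
N = √(7.4801 × 10⁻⁵) = 8.6488 × 10⁻³ rad s⁻¹ ≈ 8.65 × 10⁻³ rad s⁻¹.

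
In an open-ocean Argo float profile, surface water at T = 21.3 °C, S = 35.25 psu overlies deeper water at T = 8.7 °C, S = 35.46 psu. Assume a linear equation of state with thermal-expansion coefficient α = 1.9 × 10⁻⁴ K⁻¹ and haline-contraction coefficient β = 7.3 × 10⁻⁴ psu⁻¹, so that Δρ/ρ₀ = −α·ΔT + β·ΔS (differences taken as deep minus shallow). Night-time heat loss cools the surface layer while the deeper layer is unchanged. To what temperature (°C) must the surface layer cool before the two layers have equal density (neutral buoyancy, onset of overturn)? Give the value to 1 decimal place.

7.9 °C

Neutral buoyancy requires Δρ = 0, i.e. −α(T_deep − T_surf′) + β(S_deep − S_surf) = 0.
T_surf′ = T_deep − (β/α)·ΔS = 8.7 − (7.3 × 10⁻⁴/1.9 × 10⁻⁴)·(+0.21) = 7.893 °C.
Cooling required: 21.3 − (7.893) = 13.407 °C.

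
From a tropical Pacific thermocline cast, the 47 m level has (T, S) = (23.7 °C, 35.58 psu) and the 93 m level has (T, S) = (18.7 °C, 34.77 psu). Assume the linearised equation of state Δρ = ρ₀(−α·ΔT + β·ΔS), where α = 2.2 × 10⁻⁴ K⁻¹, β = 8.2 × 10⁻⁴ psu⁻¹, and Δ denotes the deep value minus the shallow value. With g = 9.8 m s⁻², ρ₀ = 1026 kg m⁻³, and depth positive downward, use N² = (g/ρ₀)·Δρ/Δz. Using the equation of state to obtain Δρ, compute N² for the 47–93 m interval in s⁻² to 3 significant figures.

9.28 × 10⁻⁵ s⁻²

ΔT = -5.0 K, ΔS = -0.81 psu (deep − shallow).
Δρ/ρ₀ = −αΔT + βΔS = 1.10 × 10⁻³ − 6.642 × 10⁻⁴ = 4.358 × 10⁻⁴, so Δρ ≈ 0.4471 kg m⁻³.
N² = (g/ρ₀)·Δρ/Δz = g·(Δρ/ρ₀)/Δz = 9.8 × 4.358 × 10⁻⁴ / 46 = 9.2844 × 10⁻⁵ s⁻² ≈ 9.28 × 10⁻⁵ s⁻².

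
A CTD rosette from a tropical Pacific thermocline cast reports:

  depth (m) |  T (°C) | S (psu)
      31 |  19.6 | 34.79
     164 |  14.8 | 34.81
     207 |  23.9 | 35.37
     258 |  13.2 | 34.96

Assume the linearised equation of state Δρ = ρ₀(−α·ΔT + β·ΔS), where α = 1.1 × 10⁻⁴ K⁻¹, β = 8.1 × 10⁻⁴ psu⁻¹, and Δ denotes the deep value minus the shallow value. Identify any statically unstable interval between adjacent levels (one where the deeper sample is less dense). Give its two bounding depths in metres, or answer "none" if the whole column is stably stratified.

164–207 m

Evaluate Δρ/ρ₀ = −αΔT + βΔS across each adjacent pair:
  31–164 m: −αΔT+βΔS = −(1.1 × 10⁻⁴)(-4.8)+(8.1 × 10⁻⁴)(+0.02) = 5.4 × 10⁻⁴ → stable
  164–207 m: −αΔT+βΔS = −(1.1 × 10⁻⁴)(+9.1)+(8.1 × 10⁻⁴)(+0.56) = -5.5 × 10⁻⁴ → UNSTABLE
  207–258 m: −αΔT+βΔS = −(1.1 × 10⁻⁴)(-10.7)+(8.1 × 10⁻⁴)(-0.41) = 8.4 × 10⁻⁴ → stable
The 164–207 m interval has Δρ < 0: lighter water underlies denser water.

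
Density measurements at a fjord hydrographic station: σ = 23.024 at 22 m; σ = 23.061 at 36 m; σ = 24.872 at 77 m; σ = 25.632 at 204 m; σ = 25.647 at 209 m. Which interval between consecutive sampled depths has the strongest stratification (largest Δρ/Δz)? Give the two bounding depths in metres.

Compute the density gradient over each adjacent pair:
  22–36 m: Δρ/Δz = 0.037/14 = 2.6 × 10⁻³ kg m⁻⁴
  36–77 m: Δρ/Δz = 1.811/41 = 0.044 kg m⁻⁴
  77–204 m: Δρ/Δz = 0.760/127 = 6.0 × 10⁻³ kg m⁻⁴
  204–209 m: Δρ/Δz = 0.015/5 = 3.0 × 10⁻³ kg m⁻⁴
The largest gradient is in the 36–77 m interval — the pycnocline.

36–77 m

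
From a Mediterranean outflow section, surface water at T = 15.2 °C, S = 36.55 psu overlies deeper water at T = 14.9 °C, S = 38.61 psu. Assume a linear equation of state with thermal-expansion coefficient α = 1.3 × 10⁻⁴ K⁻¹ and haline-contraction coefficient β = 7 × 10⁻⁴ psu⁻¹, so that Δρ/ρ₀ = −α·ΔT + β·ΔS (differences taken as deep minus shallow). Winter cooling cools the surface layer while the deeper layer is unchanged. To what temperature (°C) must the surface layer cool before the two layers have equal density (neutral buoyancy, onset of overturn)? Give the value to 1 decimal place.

Neutral buoyancy requires Δρ = 0, i.e. −α(T_deep − T_surf′) + β(S_deep − S_surf) = 0.
T_surf′ = T_deep − (β/α)·ΔS = 14.9 − (7 × 10⁻⁴/1.3 × 10⁻⁴)·(+2.06) = 3.808 °C.
Cooling required: 15.2 − (3.808) = 11.392 °C.

3.8 °C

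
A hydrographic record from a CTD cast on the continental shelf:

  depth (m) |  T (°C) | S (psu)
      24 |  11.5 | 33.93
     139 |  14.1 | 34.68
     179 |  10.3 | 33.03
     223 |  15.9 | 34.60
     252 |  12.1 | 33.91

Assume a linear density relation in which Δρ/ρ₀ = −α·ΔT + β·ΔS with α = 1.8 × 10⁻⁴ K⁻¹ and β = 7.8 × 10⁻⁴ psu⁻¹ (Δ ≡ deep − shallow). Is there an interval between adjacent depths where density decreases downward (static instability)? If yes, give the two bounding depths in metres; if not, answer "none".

Evaluate Δρ/ρ₀ = −αΔT + βΔS across each adjacent pair:
  24–139 m: −αΔT+βΔS = −(1.8 × 10⁻⁴)(+2.6)+(7.8 × 10⁻⁴)(+0.75) = 1.2 × 10⁻⁴ → stable
  139–179 m: −αΔT+βΔS = −(1.8 × 10⁻⁴)(-3.8)+(7.8 × 10⁻⁴)(-1.65) = -6.0 × 10⁻⁴ → UNSTABLE
  179–223 m: −αΔT+βΔS = −(1.8 × 10⁻⁴)(+5.6)+(7.8 × 10⁻⁴)(+1.57) = 2.2 × 10⁻⁴ → stable
  223–252 m: −αΔT+βΔS = −(1.8 × 10⁻⁴)(-3.8)+(7.8 × 10⁻⁴)(-0.69) = 1.5 × 10⁻⁴ → stable
The 139–179 m interval has Δρ < 0: lighter water underlies denser water.

139–179 m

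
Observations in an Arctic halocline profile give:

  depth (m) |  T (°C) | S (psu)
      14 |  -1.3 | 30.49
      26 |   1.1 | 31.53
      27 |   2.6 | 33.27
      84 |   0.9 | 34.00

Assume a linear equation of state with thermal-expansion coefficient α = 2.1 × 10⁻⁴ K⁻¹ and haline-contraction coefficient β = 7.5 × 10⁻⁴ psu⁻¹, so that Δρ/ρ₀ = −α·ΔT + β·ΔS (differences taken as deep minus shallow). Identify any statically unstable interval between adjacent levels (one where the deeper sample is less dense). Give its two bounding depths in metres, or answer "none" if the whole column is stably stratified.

Evaluate Δρ/ρ₀ = −αΔT + βΔS across each adjacent pair:
  14–26 m: −αΔT+βΔS = −(2.1 × 10⁻⁴)(+2.4)+(7.5 × 10⁻⁴)(+1.04) = 2.8 × 10⁻⁴ → stable
  26–27 m: −αΔT+βΔS = −(2.1 × 10⁻⁴)(+1.5)+(7.5 × 10⁻⁴)(+1.74) = 9.9 × 10⁻⁴ → stable
  27–84 m: −αΔT+βΔS = −(2.1 × 10⁻⁴)(-1.7)+(7.5 × 10⁻⁴)(+0.73) = 9.0 × 10⁻⁴ → stable
Every interval has Δρ > 0: the column is stably stratified throughout.

none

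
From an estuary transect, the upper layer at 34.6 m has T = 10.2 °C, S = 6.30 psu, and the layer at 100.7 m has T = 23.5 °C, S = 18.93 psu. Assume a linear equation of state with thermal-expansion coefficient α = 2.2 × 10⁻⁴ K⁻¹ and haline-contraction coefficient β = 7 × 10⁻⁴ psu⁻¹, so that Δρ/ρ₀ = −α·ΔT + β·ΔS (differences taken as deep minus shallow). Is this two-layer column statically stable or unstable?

ΔT = 23.5 − 10.2 = +13.3 K and ΔS = 18.93 − 6.30 = +12.63 psu (deep − shallow).
−αΔT = -2.926 × 10⁻³; βΔS = 8.841 × 10⁻³; sum Δρ/ρ₀ = 5.915 × 10⁻³.
Δρ/ρ₀ > 0, so Δρ > 0: deeper water is denser → statically stable.

stable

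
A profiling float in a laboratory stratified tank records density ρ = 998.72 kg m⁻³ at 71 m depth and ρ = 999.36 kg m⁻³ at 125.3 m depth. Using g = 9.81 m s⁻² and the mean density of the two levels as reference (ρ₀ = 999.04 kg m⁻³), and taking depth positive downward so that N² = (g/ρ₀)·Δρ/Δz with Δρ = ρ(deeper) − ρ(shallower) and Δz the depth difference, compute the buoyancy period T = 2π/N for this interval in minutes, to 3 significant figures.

Δρ = 999.36 − 998.72 = 0.64 kg m⁻³ over Δz = 125.3 − 71 = 54.3 m.
N² = (9.81/999.04) × (0.64/54.3) = 1.1574 × 10⁻⁴ s⁻².
N = √(1.1574 × 10⁻⁴) = 0.010758 rad s⁻¹, so T = 2π/N = 584.05 s = 9.7342 min ≈ 9.73 min.

9.73 min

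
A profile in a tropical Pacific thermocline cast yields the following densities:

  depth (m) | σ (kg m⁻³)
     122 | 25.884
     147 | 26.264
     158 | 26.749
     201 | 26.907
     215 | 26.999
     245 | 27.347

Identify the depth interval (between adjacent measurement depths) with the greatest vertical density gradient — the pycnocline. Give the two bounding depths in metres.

147–158 m

Compute the density gradient over each adjacent pair:
  122–147 m: Δρ/Δz = 0.380/25 = 0.015 kg m⁻⁴
  147–158 m: Δρ/Δz = 0.485/11 = 0.044 kg m⁻⁴
  158–201 m: Δρ/Δz = 0.158/43 = 3.7 × 10⁻³ kg m⁻⁴
  201–215 m: Δρ/Δz = 0.092/14 = 6.6 × 10⁻³ kg m⁻⁴
  215–245 m: Δρ/Δz = 0.348/30 = 0.012 kg m⁻⁴
The largest gradient is in the 147–158 m interval — the pycnocline.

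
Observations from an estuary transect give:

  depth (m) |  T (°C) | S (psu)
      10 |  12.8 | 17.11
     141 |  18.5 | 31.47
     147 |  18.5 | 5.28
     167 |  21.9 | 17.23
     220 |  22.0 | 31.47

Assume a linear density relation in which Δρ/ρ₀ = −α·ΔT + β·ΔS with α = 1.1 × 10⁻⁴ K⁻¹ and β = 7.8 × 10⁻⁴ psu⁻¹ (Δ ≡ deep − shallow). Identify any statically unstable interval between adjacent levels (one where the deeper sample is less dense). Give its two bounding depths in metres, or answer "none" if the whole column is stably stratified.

Evaluate Δρ/ρ₀ = −αΔT + βΔS across each adjacent pair:
  10–141 m: −αΔT+βΔS = −(1.1 × 10⁻⁴)(+5.7)+(7.8 × 10⁻⁴)(+14.36) = 0.011 → stable
  141–147 m: −αΔT+βΔS = −(1.1 × 10⁻⁴)(+0.0)+(7.8 × 10⁻⁴)(-26.19) = -0.020 → UNSTABLE
  147–167 m: −αΔT+βΔS = −(1.1 × 10⁻⁴)(+3.4)+(7.8 × 10⁻⁴)(+11.95) = 8.9 × 10⁻³ → stable
  167–220 m: −αΔT+βΔS = −(1.1 × 10⁻⁴)(+0.1)+(7.8 × 10⁻⁴)(+14.24) = 0.011 → stable
The 141–147 m interval has Δρ < 0: lighter water underlies denser water.

141–147 m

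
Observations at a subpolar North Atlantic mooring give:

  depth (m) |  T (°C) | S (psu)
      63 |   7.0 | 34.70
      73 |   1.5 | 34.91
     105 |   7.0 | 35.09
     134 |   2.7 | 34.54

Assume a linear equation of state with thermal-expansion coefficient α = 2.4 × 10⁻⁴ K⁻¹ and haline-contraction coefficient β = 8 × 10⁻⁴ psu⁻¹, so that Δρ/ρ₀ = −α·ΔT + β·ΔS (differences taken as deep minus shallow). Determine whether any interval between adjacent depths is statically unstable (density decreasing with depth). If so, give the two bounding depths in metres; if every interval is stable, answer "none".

73–105 m

Evaluate Δρ/ρ₀ = −αΔT + βΔS across each adjacent pair:
  63–73 m: −αΔT+βΔS = −(2.4 × 10⁻⁴)(-5.5)+(8 × 10⁻⁴)(+0.21) = 1.5 × 10⁻³ → stable
  73–105 m: −αΔT+βΔS = −(2.4 × 10⁻⁴)(+5.5)+(8 × 10⁻⁴)(+0.18) = -1.2 × 10⁻³ → UNSTABLE
  105–134 m: −αΔT+βΔS = −(2.4 × 10⁻⁴)(-4.3)+(8 × 10⁻⁴)(-0.55) = 5.9 × 10⁻⁴ → stable
The 73–105 m interval has Δρ < 0: lighter water underlies denser water.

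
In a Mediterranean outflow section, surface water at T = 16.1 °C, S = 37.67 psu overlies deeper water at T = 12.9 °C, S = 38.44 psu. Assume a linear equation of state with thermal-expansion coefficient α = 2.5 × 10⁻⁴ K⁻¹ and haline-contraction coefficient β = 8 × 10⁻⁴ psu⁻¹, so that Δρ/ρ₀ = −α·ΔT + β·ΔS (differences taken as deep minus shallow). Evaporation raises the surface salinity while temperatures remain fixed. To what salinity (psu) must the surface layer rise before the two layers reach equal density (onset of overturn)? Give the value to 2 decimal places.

39.44 psu

Neutral buoyancy requires −α(T_deep − T_surf) + β(S_deep − S_surf′) = 0.
S_surf′ = S_deep − (α/β)·ΔT = 38.44 − (2.5 × 10⁻⁴/8 × 10⁻⁴)·(-3.2) = 39.4400 psu.
Increase required: 39.4400 − 37.67 = 1.7700 psu.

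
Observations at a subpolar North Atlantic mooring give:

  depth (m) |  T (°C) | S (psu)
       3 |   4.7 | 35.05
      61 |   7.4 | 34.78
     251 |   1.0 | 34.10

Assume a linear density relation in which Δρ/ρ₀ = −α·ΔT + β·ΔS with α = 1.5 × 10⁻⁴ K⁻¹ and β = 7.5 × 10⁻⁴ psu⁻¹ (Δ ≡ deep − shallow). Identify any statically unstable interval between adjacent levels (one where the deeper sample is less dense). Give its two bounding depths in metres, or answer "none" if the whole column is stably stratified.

3–61 m

Evaluate Δρ/ρ₀ = −αΔT + βΔS across each adjacent pair:
  3–61 m: −αΔT+βΔS = −(1.5 × 10⁻⁴)(+2.7)+(7.5 × 10⁻⁴)(-0.27) = -6.1 × 10⁻⁴ → UNSTABLE
  61–251 m: −αΔT+βΔS = −(1.5 × 10⁻⁴)(-6.4)+(7.5 × 10⁻⁴)(-0.68) = 4.5 × 10⁻⁴ → stable
The 3–61 m interval has Δρ < 0: lighter water underlies denser water.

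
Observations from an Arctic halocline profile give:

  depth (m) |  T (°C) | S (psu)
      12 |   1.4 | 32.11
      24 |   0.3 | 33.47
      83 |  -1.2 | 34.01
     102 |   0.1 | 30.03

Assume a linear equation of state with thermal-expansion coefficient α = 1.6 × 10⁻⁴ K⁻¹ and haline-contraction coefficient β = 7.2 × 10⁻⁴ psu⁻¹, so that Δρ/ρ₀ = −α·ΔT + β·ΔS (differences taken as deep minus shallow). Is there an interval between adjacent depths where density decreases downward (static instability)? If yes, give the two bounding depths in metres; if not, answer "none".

83–102 m

Evaluate Δρ/ρ₀ = −αΔT + βΔS across each adjacent pair:
  12–24 m: −αΔT+βΔS = −(1.6 × 10⁻⁴)(-1.1)+(7.2 × 10⁻⁴)(+1.36) = 1.2 × 10⁻³ → stable
  24–83 m: −αΔT+βΔS = −(1.6 × 10⁻⁴)(-1.5)+(7.2 × 10⁻⁴)(+0.54) = 6.3 × 10⁻⁴ → stable
  83–102 m: −αΔT+βΔS = −(1.6 × 10⁻⁴)(+1.3)+(7.2 × 10⁻⁴)(-3.98) = -3.1 × 10⁻³ → UNSTABLE
The 83–102 m interval has Δρ < 0: lighter water underlies denser water.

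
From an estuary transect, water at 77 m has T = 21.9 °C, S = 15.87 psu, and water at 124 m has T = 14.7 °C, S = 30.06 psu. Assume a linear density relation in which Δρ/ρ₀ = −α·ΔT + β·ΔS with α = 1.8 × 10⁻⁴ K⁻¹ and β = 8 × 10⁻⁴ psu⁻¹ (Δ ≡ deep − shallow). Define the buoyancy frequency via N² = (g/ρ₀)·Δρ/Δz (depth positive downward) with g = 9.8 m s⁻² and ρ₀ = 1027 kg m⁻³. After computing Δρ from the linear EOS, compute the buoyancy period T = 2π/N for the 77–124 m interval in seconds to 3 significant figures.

ΔT = -7.2 K, ΔS = +14.19 psu (deep − shallow).
Δρ/ρ₀ = −αΔT + βΔS = 1.296 × 10⁻³ + 0.011352 = 0.012648, so Δρ ≈ 12.99 kg m⁻³.
N² = (g/ρ₀)·Δρ/Δz = g·(Δρ/ρ₀)/Δz = 9.8 × 0.012648 / 47 = 2.6372 × 10⁻³ s⁻².
N = √(2.6372 × 10⁻³) = 0.051354 rad s⁻¹ → T = 2π/N = 122.35 s ≈ 122 s.

122 s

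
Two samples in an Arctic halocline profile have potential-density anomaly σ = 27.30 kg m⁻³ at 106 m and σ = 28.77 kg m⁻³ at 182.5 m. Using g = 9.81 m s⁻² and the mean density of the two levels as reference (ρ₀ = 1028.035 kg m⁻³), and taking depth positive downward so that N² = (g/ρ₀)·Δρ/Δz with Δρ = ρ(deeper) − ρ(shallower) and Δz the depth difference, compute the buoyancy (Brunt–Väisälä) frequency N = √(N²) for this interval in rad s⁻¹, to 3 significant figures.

Δρ = 1028.77 − 1027.30 = 1.47 kg m⁻³ over Δz = 182.5 − 106 = 76.5 m.
N² = (9.81/1028.035) × (1.47/76.5) = 1.8337 × 10⁻⁴ s⁻².
N = √(1.8337 × 10⁻⁴) = 0.013541 rad s⁻¹ ≈ 0.0135 rad s⁻¹.

0.0135 rad s⁻¹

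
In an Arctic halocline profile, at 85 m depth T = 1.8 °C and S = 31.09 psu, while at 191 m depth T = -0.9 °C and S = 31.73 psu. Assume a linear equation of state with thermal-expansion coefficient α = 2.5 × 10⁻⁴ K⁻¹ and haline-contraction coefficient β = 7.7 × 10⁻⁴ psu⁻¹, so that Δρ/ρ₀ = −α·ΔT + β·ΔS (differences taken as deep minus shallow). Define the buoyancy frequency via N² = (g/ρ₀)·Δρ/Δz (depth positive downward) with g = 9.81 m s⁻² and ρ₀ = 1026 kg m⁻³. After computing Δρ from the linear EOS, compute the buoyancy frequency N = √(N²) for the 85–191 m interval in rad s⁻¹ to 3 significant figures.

0.0104 rad s⁻¹

ΔT = -2.7 K, ΔS = +0.64 psu (deep − shallow).
Δρ/ρ₀ = −αΔT + βΔS = 6.75 × 10⁻⁴ + 4.928 × 10⁻⁴ = 1.1678 × 10⁻³, so Δρ ≈ 1.198 kg m⁻³.
N² = (g/ρ₀)·Δρ/Δz = g·(Δρ/ρ₀)/Δz = 9.81 × 1.1678 × 10⁻³ / 106 = 1.0808 × 10⁻⁴ s⁻².
N = √(1.0808 × 10⁻⁴) = 0.010396 rad s⁻¹ ≈ 0.0104 rad s⁻¹.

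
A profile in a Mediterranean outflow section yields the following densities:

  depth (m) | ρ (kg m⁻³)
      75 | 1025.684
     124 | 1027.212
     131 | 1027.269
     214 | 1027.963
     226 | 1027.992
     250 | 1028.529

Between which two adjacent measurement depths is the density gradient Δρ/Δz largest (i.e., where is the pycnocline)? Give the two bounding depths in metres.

Compute the density gradient over each adjacent pair:
  75–124 m: Δρ/Δz = 1.528/49 = 0.031 kg m⁻⁴
  124–131 m: Δρ/Δz = 0.057/7 = 8.1 × 10⁻³ kg m⁻⁴
  131–214 m: Δρ/Δz = 0.694/83 = 8.4 × 10⁻³ kg m⁻⁴
  214–226 m: Δρ/Δz = 0.029/12 = 2.4 × 10⁻³ kg m⁻⁴
  226–250 m: Δρ/Δz = 0.537/24 = 0.022 kg m⁻⁴
The largest gradient is in the 75–124 m interval — the pycnocline.

75–124 m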